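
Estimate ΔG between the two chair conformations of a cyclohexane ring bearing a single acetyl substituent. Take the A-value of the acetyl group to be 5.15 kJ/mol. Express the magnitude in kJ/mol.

A monosubstituted cyclohexane has one chair with the acetyl group axial (E = A = 5.15 kJ/mol) and one with it equatorial (E = 0).
ΔE = 5.15 − 0 = 5.15 kJ/mol.

5.15 kJ/mol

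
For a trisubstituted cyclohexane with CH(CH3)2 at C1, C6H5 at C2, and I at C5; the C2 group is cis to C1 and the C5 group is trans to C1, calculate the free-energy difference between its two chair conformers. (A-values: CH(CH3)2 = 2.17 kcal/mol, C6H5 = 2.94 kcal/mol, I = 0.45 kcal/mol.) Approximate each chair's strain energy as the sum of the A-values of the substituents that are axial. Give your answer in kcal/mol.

Chair I (isopropyl axial, phenyl equatorial, iodo equatorial): E = 2.17 kcal/mol.
Chair II (isopropyl equatorial, phenyl axial, iodo axial): E = 3.39 kcal/mol.
ΔE = 3.39 − 2.17 = 1.22 kcal/mol; chair I is more stable.

1.22 kcal/mol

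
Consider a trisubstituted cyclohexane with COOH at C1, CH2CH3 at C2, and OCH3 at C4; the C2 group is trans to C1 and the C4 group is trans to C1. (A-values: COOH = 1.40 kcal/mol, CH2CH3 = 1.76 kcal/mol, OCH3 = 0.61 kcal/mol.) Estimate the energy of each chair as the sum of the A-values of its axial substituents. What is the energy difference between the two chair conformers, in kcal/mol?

Chair I (carboxyl axial, ethyl axial, methoxy axial): E = 3.77 kcal/mol.
Chair II (carboxyl equatorial, ethyl equatorial, methoxy equatorial): E = 0.00 kcal/mol.
ΔE = 3.77 − 0.00 = 3.77 kcal/mol; chair II is more stable.

3.77 kcal/mol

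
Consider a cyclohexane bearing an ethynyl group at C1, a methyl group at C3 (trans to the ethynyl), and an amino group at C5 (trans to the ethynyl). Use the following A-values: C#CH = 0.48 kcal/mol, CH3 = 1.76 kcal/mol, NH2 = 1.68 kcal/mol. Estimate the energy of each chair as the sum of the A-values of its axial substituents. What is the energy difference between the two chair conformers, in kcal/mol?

2.96 kcal/mol

Chair I (ethynyl axial, methyl equatorial, amino equatorial): E = 0.48 kcal/mol.
Chair II (ethynyl equatorial, methyl axial, amino axial): E = 3.44 kcal/mol.
ΔE = 3.44 − 0.48 = 2.96 kcal/mol; chair I is more stable.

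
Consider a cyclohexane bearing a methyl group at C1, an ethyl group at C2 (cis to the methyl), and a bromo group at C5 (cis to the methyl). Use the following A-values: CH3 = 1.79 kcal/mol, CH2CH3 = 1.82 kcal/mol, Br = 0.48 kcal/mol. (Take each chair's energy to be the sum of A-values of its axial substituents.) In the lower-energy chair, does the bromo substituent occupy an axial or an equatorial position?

Chair I (methyl axial, ethyl equatorial, bromo axial): E = 2.27 kcal/mol.
Chair II (methyl equatorial, ethyl axial, bromo equatorial): E = 1.82 kcal/mol.
Chair II is the more stable (lower-energy) conformer, and in that chair the bromo group is equatorial.

equatorial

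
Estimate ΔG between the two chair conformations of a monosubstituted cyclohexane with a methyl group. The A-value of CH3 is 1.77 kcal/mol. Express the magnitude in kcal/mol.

A monosubstituted cyclohexane has one chair with the methyl group axial (E = A = 1.77 kcal/mol) and one with it equatorial (E = 0).
ΔE = 1.77 − 0 = 1.77 kcal/mol.

1.77 kcal/mol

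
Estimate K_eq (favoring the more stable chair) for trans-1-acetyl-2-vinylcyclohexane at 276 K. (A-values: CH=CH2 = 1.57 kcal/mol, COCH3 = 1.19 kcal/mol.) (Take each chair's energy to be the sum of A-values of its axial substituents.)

C1 and C2 have opposite parity, so for the trans isomer the two substituents are e,e in one chair and a,a in the other.
Chair I (vinyl axial, acetyl axial): E = 2.76 kcal/mol; chair II (vinyl equatorial, acetyl equatorial): E = 0.00 kcal/mol.
ΔG = 2.76 kcal/mol between the two chairs.
K = exp(ΔG/RT) with R = 1.987×10⁻³ kcal mol⁻¹ K⁻¹ and T = 276 K gives K ≈ 153.

K ≈ 153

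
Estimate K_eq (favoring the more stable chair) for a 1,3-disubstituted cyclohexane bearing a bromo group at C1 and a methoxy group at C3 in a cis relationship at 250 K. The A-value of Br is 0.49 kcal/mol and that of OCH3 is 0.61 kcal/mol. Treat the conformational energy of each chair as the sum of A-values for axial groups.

C1 and C3 have the same parity, so for the cis isomer the two substituents are e,e in one chair and a,a in the other.
Chair I (bromo axial, methoxy axial): E = 1.10 kcal/mol; chair II (bromo equatorial, methoxy equatorial): E = 0.00 kcal/mol.
ΔG = 1.10 kcal/mol between the two chairs.
K = exp(ΔG/RT) with R = 1.987×10⁻³ kcal mol⁻¹ K⁻¹ and T = 250 K gives K ≈ 9.16.

K ≈ 9.16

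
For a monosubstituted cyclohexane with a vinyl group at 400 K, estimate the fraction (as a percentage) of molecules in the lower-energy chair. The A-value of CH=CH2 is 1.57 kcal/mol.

87.8%

One chair has the vinyl group axial (E = 1.57 kcal/mol) and the other has it equatorial (E = 0).
ΔG = 1.57 kcal/mol between the two chairs.
K = exp(ΔG/RT) with R = 1.987×10⁻³ kcal mol⁻¹ K⁻¹ and T = 400 K gives K ≈ 7.21.
Fraction in the lower-energy chair = K/(K+1) = 87.8%.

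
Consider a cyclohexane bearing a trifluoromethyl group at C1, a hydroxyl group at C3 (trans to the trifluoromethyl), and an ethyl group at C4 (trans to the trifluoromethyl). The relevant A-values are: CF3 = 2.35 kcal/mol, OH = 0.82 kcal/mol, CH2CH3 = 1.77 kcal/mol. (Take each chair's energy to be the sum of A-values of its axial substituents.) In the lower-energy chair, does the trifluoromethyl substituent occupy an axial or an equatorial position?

Chair I (trifluoromethyl axial, hydroxyl equatorial, ethyl axial): E = 4.12 kcal/mol.
Chair II (trifluoromethyl equatorial, hydroxyl axial, ethyl equatorial): E = 0.82 kcal/mol.
Chair II is the more stable (lower-energy) conformer, and in that chair the trifluoromethyl group is equatorial.

equatorial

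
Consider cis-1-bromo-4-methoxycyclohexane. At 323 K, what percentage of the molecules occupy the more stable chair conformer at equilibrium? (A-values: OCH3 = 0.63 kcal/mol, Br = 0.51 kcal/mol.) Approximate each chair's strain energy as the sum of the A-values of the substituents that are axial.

54.7%

C1 and C4 have opposite parity, so for the cis isomer the two substituents are one axial and one equatorial in each chair.
Chair I (methoxy axial, bromo equatorial): E = 0.63 kcal/mol; chair II (methoxy equatorial, bromo axial): E = 0.51 kcal/mol.
ΔG = 0.12 kcal/mol between the two chairs.
K = exp(ΔG/RT) with R = 1.987×10⁻³ kcal mol⁻¹ K⁻¹ and T = 323 K gives K ≈ 1.21.
Fraction in the lower-energy chair = K/(K+1) = 54.7%.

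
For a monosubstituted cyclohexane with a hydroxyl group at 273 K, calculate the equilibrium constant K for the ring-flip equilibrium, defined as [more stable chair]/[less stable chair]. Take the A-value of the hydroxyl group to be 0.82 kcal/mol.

One chair has the hydroxyl group axial (E = 0.82 kcal/mol) and the other has it equatorial (E = 0).
ΔG = 0.82 kcal/mol between the two chairs.
K = exp(ΔG/RT) with R = 1.987×10⁻³ kcal mol⁻¹ K⁻¹ and T = 273 K gives K ≈ 4.53.

K ≈ 4.53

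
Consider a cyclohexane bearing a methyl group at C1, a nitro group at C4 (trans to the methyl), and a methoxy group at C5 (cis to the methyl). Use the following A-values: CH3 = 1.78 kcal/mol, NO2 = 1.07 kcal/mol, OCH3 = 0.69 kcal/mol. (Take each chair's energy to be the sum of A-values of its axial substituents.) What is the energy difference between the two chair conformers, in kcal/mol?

Chair I (methyl axial, nitro axial, methoxy axial): E = 3.54 kcal/mol.
Chair II (methyl equatorial, nitro equatorial, methoxy equatorial): E = 0.00 kcal/mol.
ΔE = 3.54 − 0.00 = 3.54 kcal/mol; chair II is more stable.

3.54 kcal/mol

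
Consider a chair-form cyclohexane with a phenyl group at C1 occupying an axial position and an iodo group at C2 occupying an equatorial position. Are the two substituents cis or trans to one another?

cis

C1 and C2 have opposite parity, so their axial bonds point in opposite directions.
With opposite-parity carbons, two substituents on the same face are one axial and one equatorial; opposite faces give both axial or both equatorial.
Here the groups are axial/equatorial → same face → cis.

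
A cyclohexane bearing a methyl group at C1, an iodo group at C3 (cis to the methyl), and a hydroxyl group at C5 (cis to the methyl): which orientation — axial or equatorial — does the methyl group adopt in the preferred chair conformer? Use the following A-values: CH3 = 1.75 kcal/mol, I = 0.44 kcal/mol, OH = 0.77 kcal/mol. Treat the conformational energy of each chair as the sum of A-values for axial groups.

equatorial

Chair I (methyl axial, iodo axial, hydroxyl axial): E = 2.96 kcal/mol.
Chair II (methyl equatorial, iodo equatorial, hydroxyl equatorial): E = 0.00 kcal/mol.
Chair II is the more stable (lower-energy) conformer, and in that chair the methyl group is equatorial.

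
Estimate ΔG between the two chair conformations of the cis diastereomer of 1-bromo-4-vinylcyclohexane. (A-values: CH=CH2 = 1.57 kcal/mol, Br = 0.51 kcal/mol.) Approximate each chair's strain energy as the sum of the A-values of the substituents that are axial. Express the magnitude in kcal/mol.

1.06 kcal/mol

C1 and C4 have opposite parity, so for the cis isomer the two substituents are one axial and one equatorial in each chair.
Chair I (vinyl axial, bromo equatorial): E = 1.57 kcal/mol.
Chair II (vinyl equatorial, bromo axial): E = 0.51 kcal/mol.
ΔE = 1.57 − 0.51 = 1.06 kcal/mol; chair II is more stable.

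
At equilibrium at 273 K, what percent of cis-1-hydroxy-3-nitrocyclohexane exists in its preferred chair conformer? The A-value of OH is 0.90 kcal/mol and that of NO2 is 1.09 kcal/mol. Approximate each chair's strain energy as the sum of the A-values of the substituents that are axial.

C1 and C3 have the same parity, so for the cis isomer the two substituents are e,e in one chair and a,a in the other.
Chair I (hydroxyl axial, nitro axial): E = 1.99 kcal/mol; chair II (hydroxyl equatorial, nitro equatorial): E = 0.00 kcal/mol.
ΔG = 1.99 kcal/mol between the two chairs.
K = exp(ΔG/RT) with R = 1.987×10⁻³ kcal mol⁻¹ K⁻¹ and T = 273 K gives K ≈ 39.2.
Fraction in the lower-energy chair = K/(K+1) = 97.5%.

97.5%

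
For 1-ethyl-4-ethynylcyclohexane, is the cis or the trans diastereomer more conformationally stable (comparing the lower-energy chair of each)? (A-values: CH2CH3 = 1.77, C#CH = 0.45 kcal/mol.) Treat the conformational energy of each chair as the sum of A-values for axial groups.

At 1,4 positions (parity opposite): cis → (a,e or e,a); trans → (e,e or a,a).
Best chair for cis: E = 0.45 kcal/mol; best chair for trans: E = 0.00 kcal/mol.
The trans isomer is lower by 0.45 kcal/mol.

trans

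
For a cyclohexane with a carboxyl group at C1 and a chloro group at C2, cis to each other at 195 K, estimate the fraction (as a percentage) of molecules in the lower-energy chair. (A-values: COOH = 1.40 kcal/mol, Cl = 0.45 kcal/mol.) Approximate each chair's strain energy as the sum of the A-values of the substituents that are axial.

92.1%

C1 and C2 have opposite parity, so for the cis isomer the two substituents are one axial and one equatorial in each chair.
Chair I (carboxyl axial, chloro equatorial): E = 1.40 kcal/mol; chair II (carboxyl equatorial, chloro axial): E = 0.45 kcal/mol.
ΔG = 0.95 kcal/mol between the two chairs.
K = exp(ΔG/RT) with R = 1.987×10⁻³ kcal mol⁻¹ K⁻¹ and T = 195 K gives K ≈ 11.6.
Fraction in the lower-energy chair = K/(K+1) = 92.1%.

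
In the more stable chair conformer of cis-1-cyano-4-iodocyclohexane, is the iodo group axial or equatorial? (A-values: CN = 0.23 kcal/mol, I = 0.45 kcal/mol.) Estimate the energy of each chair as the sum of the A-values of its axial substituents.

C1 and C4 have opposite parity, so for the cis isomer the two substituents are one axial and one equatorial in each chair.
Chair I (cyano axial, iodo equatorial): E = 0.23 kcal/mol.
Chair II (cyano equatorial, iodo axial): E = 0.45 kcal/mol.
Chair I is the more stable (lower-energy) conformer, and in that chair the iodo group is equatorial.

equatorial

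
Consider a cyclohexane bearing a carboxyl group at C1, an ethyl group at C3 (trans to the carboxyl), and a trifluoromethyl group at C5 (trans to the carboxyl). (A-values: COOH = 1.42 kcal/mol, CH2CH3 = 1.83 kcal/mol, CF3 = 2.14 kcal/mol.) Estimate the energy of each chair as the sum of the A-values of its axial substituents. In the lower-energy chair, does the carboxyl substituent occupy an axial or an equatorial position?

axial

Chair I (carboxyl axial, ethyl equatorial, trifluoromethyl equatorial): E = 1.42 kcal/mol.
Chair II (carboxyl equatorial, ethyl axial, trifluoromethyl axial): E = 3.97 kcal/mol.
Chair I is the more stable (lower-energy) conformer, and in that chair the carboxyl group is axial.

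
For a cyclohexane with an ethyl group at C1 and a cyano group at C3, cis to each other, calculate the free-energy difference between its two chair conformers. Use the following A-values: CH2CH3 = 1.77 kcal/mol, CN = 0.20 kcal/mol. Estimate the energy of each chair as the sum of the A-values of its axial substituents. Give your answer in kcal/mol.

1.97 kcal/mol

C1 and C3 have the same parity, so for the cis isomer the two substituents are e,e in one chair and a,a in the other.
Chair I (ethyl axial, cyano axial): E = 1.97 kcal/mol.
Chair II (ethyl equatorial, cyano equatorial): E = 0.00 kcal/mol.
ΔE = 1.97 − 0.00 = 1.97 kcal/mol; chair II is more stable.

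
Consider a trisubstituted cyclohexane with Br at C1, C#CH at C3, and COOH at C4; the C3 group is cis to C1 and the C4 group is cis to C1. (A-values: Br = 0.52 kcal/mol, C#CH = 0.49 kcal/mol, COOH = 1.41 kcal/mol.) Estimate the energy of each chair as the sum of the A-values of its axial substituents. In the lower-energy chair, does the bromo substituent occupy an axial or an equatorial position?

axial

Chair I (bromo axial, ethynyl axial, carboxyl equatorial): E = 1.01 kcal/mol.
Chair II (bromo equatorial, ethynyl equatorial, carboxyl axial): E = 1.41 kcal/mol.
Chair I is the more stable (lower-energy) conformer, and in that chair the bromo group is axial.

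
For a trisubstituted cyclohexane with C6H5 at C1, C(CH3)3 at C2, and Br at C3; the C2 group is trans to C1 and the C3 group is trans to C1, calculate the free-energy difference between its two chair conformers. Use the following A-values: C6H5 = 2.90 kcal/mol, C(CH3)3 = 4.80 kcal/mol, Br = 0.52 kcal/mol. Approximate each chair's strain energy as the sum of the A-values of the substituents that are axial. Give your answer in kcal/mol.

Chair I (phenyl axial, tert-butyl axial, bromo equatorial): E = 7.70 kcal/mol.
Chair II (phenyl equatorial, tert-butyl equatorial, bromo axial): E = 0.52 kcal/mol.
ΔE = 7.70 − 0.52 = 7.18 kcal/mol; chair II is more stable.

7.18 kcal/mol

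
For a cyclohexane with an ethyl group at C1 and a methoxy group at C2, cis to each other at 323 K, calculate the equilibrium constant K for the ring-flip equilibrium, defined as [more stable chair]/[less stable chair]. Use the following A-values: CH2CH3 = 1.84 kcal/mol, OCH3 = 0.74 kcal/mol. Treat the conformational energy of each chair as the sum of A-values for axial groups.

K ≈ 5.55

C1 and C2 have opposite parity, so for the cis isomer the two substituents are one axial and one equatorial in each chair.
Chair I (ethyl axial, methoxy equatorial): E = 1.84 kcal/mol; chair II (ethyl equatorial, methoxy axial): E = 0.74 kcal/mol.
ΔG = 1.10 kcal/mol between the two chairs.
K = exp(ΔG/RT) with R = 1.987×10⁻³ kcal mol⁻¹ K⁻¹ and T = 323 K gives K ≈ 5.55.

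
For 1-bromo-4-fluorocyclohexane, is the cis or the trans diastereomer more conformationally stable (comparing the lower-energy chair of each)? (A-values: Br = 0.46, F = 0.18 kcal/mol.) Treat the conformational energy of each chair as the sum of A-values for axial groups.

At 1,4 positions (parity opposite): cis → (a,e or e,a); trans → (e,e or a,a).
Best chair for cis: E = 0.18 kcal/mol; best chair for trans: E = 0.00 kcal/mol.
The trans isomer is lower by 0.18 kcal/mol.

trans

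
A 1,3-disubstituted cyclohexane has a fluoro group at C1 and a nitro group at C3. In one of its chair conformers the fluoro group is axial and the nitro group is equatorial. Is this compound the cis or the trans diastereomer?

C1 and C3 have the same parity, so their axial bonds point in the same direction.
With same-parity carbons, two substituents on the same face are both axial or both equatorial; opposite faces give one of each.
Here the groups are axial/equatorial → opposite face → trans.

trans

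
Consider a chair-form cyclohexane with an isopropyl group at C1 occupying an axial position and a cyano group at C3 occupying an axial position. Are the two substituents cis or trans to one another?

cis

C1 and C3 have the same parity, so their axial bonds point in the same direction.
With same-parity carbons, two substituents on the same face are both axial or both equatorial; opposite faces give one of each.
Here the groups are axial/axial → same face → cis.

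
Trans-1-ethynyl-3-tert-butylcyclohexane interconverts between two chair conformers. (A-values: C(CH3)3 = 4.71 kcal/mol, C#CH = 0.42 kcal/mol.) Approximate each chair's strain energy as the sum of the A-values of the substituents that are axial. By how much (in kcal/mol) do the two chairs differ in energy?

C1 and C3 have the same parity, so for the trans isomer the two substituents are one axial and one equatorial in each chair.
Chair I (tert-butyl axial, ethynyl equatorial): E = 4.71 kcal/mol.
Chair II (tert-butyl equatorial, ethynyl axial): E = 0.42 kcal/mol.
ΔE = 4.71 − 0.42 = 4.29 kcal/mol; chair II is more stable.

4.29 kcal/mol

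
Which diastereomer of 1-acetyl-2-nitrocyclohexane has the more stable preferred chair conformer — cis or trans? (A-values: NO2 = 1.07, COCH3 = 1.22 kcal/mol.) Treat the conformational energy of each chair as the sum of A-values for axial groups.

trans

At 1,2 positions (parity opposite): cis → (a,e or e,a); trans → (e,e or a,a).
Best chair for cis: E = 1.07 kcal/mol; best chair for trans: E = 0.00 kcal/mol.
The trans isomer is lower by 1.07 kcal/mol.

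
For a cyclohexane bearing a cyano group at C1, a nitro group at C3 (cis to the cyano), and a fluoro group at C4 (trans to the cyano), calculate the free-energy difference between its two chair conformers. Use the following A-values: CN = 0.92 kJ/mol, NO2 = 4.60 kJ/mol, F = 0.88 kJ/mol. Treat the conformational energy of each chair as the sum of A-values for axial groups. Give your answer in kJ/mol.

Chair I (cyano axial, nitro axial, fluoro axial): E = 6.40 kJ/mol.
Chair II (cyano equatorial, nitro equatorial, fluoro equatorial): E = 0.00 kJ/mol.
ΔE = 6.40 − 0.00 = 6.40 kJ/mol; chair II is more stable.

6.40 kJ/mol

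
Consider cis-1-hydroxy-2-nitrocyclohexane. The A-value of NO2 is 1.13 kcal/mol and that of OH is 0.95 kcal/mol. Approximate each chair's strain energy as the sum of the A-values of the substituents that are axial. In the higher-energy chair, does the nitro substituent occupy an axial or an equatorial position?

C1 and C2 have opposite parity, so for the cis isomer the two substituents are one axial and one equatorial in each chair.
Chair I (nitro axial, hydroxyl equatorial): E = 1.13 kcal/mol.
Chair II (nitro equatorial, hydroxyl axial): E = 0.95 kcal/mol.
Chair I is the less stable (higher-energy) conformer, and in that chair the nitro group is axial.

axial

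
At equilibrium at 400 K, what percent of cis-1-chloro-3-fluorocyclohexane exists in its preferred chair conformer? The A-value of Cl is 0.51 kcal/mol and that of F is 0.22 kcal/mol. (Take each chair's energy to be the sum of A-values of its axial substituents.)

C1 and C3 have the same parity, so for the cis isomer the two substituents are e,e in one chair and a,a in the other.
Chair I (chloro axial, fluoro axial): E = 0.73 kcal/mol; chair II (chloro equatorial, fluoro equatorial): E = 0.00 kcal/mol.
ΔG = 0.73 kcal/mol between the two chairs.
K = exp(ΔG/RT) with R = 1.987×10⁻³ kcal mol⁻¹ K⁻¹ and T = 400 K gives K ≈ 2.51.
Fraction in the lower-energy chair = K/(K+1) = 71.5%.

71.5%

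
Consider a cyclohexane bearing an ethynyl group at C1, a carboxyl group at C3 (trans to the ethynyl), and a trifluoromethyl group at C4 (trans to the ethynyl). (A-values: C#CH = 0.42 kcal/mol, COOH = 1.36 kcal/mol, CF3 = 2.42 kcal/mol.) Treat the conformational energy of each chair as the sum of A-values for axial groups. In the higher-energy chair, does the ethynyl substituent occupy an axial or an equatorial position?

axial

Chair I (ethynyl axial, carboxyl equatorial, trifluoromethyl axial): E = 2.84 kcal/mol.
Chair II (ethynyl equatorial, carboxyl axial, trifluoromethyl equatorial): E = 1.36 kcal/mol.
Chair I is the less stable (higher-energy) conformer, and in that chair the ethynyl group is axial.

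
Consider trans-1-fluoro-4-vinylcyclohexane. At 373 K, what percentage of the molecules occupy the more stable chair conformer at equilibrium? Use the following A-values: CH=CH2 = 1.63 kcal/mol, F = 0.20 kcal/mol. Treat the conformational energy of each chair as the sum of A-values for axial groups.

C1 and C4 have opposite parity, so for the trans isomer the two substituents are e,e in one chair and a,a in the other.
Chair I (vinyl axial, fluoro axial): E = 1.83 kcal/mol; chair II (vinyl equatorial, fluoro equatorial): E = 0.00 kcal/mol.
ΔG = 1.83 kcal/mol between the two chairs.
K = exp(ΔG/RT) with R = 1.987×10⁻³ kcal mol⁻¹ K⁻¹ and T = 373 K gives K ≈ 11.8.
Fraction in the lower-energy chair = K/(K+1) = 92.2%.

92.2%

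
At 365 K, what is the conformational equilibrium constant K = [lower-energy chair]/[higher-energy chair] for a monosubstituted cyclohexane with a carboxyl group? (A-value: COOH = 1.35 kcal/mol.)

One chair has the carboxyl group axial (E = 1.35 kcal/mol) and the other has it equatorial (E = 0).
ΔG = 1.35 kcal/mol between the two chairs.
K = exp(ΔG/RT) with R = 1.987×10⁻³ kcal mol⁻¹ K⁻¹ and T = 365 K gives K ≈ 6.43.

K ≈ 6.43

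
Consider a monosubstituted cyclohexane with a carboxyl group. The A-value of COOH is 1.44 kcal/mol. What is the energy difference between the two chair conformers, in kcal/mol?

1.44 kcal/mol

A monosubstituted cyclohexane has one chair with the carboxyl group axial (E = A = 1.44 kcal/mol) and one with it equatorial (E = 0).
ΔE = 1.44 − 0 = 1.44 kcal/mol.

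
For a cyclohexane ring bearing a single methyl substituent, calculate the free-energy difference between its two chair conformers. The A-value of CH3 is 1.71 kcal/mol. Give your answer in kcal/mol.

A monosubstituted cyclohexane has one chair with the methyl group axial (E = A = 1.71 kcal/mol) and one with it equatorial (E = 0).
ΔE = 1.71 − 0 = 1.71 kcal/mol.

1.71 kcal/mol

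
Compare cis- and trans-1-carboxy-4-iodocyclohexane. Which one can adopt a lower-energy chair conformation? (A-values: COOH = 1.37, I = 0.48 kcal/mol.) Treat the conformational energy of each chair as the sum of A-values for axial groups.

At 1,4 positions (parity opposite): cis → (a,e or e,a); trans → (e,e or a,a).
Best chair for cis: E = 0.48 kcal/mol; best chair for trans: E = 0.00 kcal/mol.
The trans isomer is lower by 0.48 kcal/mol.

trans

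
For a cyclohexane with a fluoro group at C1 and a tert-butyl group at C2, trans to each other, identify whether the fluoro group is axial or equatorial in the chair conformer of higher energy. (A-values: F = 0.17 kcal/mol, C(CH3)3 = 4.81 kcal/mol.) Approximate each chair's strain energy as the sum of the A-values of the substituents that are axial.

C1 and C2 have opposite parity, so for the trans isomer the two substituents are e,e in one chair and a,a in the other.
Chair I (fluoro axial, tert-butyl axial): E = 4.98 kcal/mol.
Chair II (fluoro equatorial, tert-butyl equatorial): E = 0.00 kcal/mol.
Chair I is the less stable (higher-energy) conformer, and in that chair the fluoro group is axial.

axial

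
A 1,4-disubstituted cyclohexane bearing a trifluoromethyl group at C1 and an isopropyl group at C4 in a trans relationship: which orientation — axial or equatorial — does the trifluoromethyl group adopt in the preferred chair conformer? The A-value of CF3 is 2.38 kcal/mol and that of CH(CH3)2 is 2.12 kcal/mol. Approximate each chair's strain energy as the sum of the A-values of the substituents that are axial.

equatorial

C1 and C4 have opposite parity, so for the trans isomer the two substituents are e,e in one chair and a,a in the other.
Chair I (trifluoromethyl axial, isopropyl axial): E = 4.50 kcal/mol.
Chair II (trifluoromethyl equatorial, isopropyl equatorial): E = 0.00 kcal/mol.
Chair II is the more stable (lower-energy) conformer, and in that chair the trifluoromethyl group is equatorial.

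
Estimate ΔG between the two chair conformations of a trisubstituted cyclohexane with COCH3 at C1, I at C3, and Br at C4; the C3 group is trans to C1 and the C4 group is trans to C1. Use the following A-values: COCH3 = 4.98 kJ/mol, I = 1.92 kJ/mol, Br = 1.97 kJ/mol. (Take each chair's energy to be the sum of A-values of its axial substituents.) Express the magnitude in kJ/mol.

5.03 kJ/mol

Chair I (acetyl axial, iodo equatorial, bromo axial): E = 6.95 kJ/mol.
Chair II (acetyl equatorial, iodo axial, bromo equatorial): E = 1.92 kJ/mol.
ΔE = 6.95 − 1.92 = 5.03 kJ/mol; chair II is more stable.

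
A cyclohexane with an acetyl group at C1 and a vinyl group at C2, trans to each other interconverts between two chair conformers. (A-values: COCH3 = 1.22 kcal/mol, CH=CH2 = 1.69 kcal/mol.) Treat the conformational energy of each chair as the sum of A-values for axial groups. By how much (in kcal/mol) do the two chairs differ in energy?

2.91 kcal/mol

C1 and C2 have opposite parity, so for the trans isomer the two substituents are e,e in one chair and a,a in the other.
Chair I (acetyl axial, vinyl axial): E = 2.91 kcal/mol.
Chair II (acetyl equatorial, vinyl equatorial): E = 0.00 kcal/mol.
ΔE = 2.91 − 0.00 = 2.91 kcal/mol; chair II is more stable.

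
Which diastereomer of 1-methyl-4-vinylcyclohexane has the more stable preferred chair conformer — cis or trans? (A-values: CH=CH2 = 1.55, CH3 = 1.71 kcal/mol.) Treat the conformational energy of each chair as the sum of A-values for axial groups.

trans

At 1,4 positions (parity opposite): cis → (a,e or e,a); trans → (e,e or a,a).
Best chair for cis: E = 1.55 kcal/mol; best chair for trans: E = 0.00 kcal/mol.
The trans isomer is lower by 1.55 kcal/mol.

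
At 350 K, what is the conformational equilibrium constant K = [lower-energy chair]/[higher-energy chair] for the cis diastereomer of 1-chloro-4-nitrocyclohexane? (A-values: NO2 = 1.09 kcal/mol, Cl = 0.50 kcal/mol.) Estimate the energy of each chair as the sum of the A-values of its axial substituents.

C1 and C4 have opposite parity, so for the cis isomer the two substituents are one axial and one equatorial in each chair.
Chair I (nitro axial, chloro equatorial): E = 1.09 kcal/mol; chair II (nitro equatorial, chloro axial): E = 0.50 kcal/mol.
ΔG = 0.59 kcal/mol between the two chairs.
K = exp(ΔG/RT) with R = 1.987×10⁻³ kcal mol⁻¹ K⁻¹ and T = 350 K gives K ≈ 2.34.

K ≈ 2.34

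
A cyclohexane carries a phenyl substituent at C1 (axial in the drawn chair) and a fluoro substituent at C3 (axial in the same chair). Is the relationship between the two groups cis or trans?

C1 and C3 have the same parity, so their axial bonds point in the same direction.
With same-parity carbons, two substituents on the same face are both axial or both equatorial; opposite faces give one of each.
Here the groups are axial/axial → same face → cis.

cis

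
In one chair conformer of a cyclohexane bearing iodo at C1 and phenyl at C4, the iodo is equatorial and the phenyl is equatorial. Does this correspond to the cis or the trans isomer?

trans

C1 and C4 have opposite parity, so their axial bonds point in opposite directions.
With opposite-parity carbons, two substituents on the same face are one axial and one equatorial; opposite faces give both axial or both equatorial.
Here the groups are equatorial/equatorial → opposite face → trans.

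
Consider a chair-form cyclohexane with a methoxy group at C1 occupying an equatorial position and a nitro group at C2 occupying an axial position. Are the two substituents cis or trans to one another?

cis

C1 and C2 have opposite parity, so their axial bonds point in opposite directions.
With opposite-parity carbons, two substituents on the same face are one axial and one equatorial; opposite faces give both axial or both equatorial.
Here the groups are equatorial/axial → same face → cis.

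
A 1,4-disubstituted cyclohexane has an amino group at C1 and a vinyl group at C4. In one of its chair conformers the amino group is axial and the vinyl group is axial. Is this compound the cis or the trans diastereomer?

C1 and C4 have opposite parity, so their axial bonds point in opposite directions.
With opposite-parity carbons, two substituents on the same face are one axial and one equatorial; opposite faces give both axial or both equatorial.
Here the groups are axial/axial → opposite face → trans.

trans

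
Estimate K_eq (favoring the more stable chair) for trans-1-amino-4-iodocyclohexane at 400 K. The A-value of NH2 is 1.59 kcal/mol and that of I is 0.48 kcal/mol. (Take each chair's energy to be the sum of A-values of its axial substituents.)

K ≈ 13.5

C1 and C4 have opposite parity, so for the trans isomer the two substituents are e,e in one chair and a,a in the other.
Chair I (amino axial, iodo axial): E = 2.07 kcal/mol; chair II (amino equatorial, iodo equatorial): E = 0.00 kcal/mol.
ΔG = 2.07 kcal/mol between the two chairs.
K = exp(ΔG/RT) with R = 1.987×10⁻³ kcal mol⁻¹ K⁻¹ and T = 400 K gives K ≈ 13.5.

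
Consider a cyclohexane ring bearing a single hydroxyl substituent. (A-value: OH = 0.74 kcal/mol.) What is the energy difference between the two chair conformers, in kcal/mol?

A monosubstituted cyclohexane has one chair with the hydroxyl group axial (E = A = 0.74 kcal/mol) and one with it equatorial (E = 0).
ΔE = 0.74 − 0 = 0.74 kcal/mol.

0.74 kcal/mol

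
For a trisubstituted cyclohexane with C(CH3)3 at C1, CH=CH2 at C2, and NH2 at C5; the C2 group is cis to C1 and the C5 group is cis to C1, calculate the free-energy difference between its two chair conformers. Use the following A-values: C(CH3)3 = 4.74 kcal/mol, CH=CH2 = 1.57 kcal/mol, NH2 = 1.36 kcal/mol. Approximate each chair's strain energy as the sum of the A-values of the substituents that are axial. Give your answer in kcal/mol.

4.53 kcal/mol

Chair I (tert-butyl axial, vinyl equatorial, amino axial): E = 6.10 kcal/mol.
Chair II (tert-butyl equatorial, vinyl axial, amino equatorial): E = 1.57 kcal/mol.
ΔE = 6.10 − 1.57 = 4.53 kcal/mol; chair II is more stable.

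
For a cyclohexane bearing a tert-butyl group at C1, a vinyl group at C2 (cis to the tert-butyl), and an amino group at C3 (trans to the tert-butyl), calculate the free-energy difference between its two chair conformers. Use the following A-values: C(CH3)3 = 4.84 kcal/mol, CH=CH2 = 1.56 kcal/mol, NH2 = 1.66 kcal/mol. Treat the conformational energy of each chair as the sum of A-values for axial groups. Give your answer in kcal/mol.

Chair I (tert-butyl axial, vinyl equatorial, amino equatorial): E = 4.84 kcal/mol.
Chair II (tert-butyl equatorial, vinyl axial, amino axial): E = 3.22 kcal/mol.
ΔE = 4.84 − 3.22 = 1.62 kcal/mol; chair II is more stable.

1.62 kcal/mol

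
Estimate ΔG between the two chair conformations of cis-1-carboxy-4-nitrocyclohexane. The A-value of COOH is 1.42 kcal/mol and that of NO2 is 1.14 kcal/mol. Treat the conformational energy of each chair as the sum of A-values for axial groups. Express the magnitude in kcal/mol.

0.28 kcal/mol

C1 and C4 have opposite parity, so for the cis isomer the two substituents are one axial and one equatorial in each chair.
Chair I (carboxyl axial, nitro equatorial): E = 1.42 kcal/mol.
Chair II (carboxyl equatorial, nitro axial): E = 1.14 kcal/mol.
ΔE = 1.42 − 1.14 = 0.28 kcal/mol; chair II is more stable.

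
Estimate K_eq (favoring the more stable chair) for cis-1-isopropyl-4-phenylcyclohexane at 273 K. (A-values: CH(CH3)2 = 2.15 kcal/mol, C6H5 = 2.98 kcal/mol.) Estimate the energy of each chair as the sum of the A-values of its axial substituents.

C1 and C4 have opposite parity, so for the cis isomer the two substituents are one axial and one equatorial in each chair.
Chair I (isopropyl axial, phenyl equatorial): E = 2.15 kcal/mol; chair II (isopropyl equatorial, phenyl axial): E = 2.98 kcal/mol.
ΔG = 0.83 kcal/mol between the two chairs.
K = exp(ΔG/RT) with R = 1.987×10⁻³ kcal mol⁻¹ K⁻¹ and T = 273 K gives K ≈ 4.62.

K ≈ 4.62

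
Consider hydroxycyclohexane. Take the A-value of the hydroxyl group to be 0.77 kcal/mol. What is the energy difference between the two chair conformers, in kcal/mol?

0.77 kcal/mol

A monosubstituted cyclohexane has one chair with the hydroxyl group axial (E = A = 0.77 kcal/mol) and one with it equatorial (E = 0).
ΔE = 0.77 − 0 = 0.77 kcal/mol.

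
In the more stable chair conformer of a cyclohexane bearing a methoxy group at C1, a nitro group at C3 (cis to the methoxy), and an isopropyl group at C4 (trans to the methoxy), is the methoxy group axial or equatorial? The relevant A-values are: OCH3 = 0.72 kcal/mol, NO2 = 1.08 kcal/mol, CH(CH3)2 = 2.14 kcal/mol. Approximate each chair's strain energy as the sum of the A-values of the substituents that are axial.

Chair I (methoxy axial, nitro axial, isopropyl axial): E = 3.94 kcal/mol.
Chair II (methoxy equatorial, nitro equatorial, isopropyl equatorial): E = 0.00 kcal/mol.
Chair II is the more stable (lower-energy) conformer, and in that chair the methoxy group is equatorial.

equatorial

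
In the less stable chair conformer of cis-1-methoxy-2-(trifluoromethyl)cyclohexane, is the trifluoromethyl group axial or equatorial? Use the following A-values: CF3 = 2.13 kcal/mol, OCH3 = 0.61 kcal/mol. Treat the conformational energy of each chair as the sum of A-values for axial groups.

C1 and C2 have opposite parity, so for the cis isomer the two substituents are one axial and one equatorial in each chair.
Chair I (trifluoromethyl axial, methoxy equatorial): E = 2.13 kcal/mol.
Chair II (trifluoromethyl equatorial, methoxy axial): E = 0.61 kcal/mol.
Chair I is the less stable (higher-energy) conformer, and in that chair the trifluoromethyl group is axial.

axial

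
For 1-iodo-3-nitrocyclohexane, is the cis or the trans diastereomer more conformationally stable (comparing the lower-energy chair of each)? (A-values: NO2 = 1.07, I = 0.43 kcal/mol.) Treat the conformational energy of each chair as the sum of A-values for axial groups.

cis

At 1,3 positions (parity same): cis → (e,e or a,a); trans → (a,e or e,a).
Best chair for cis: E = 0.00 kcal/mol; best chair for trans: E = 0.43 kcal/mol.
The cis isomer is lower by 0.43 kcal/mol.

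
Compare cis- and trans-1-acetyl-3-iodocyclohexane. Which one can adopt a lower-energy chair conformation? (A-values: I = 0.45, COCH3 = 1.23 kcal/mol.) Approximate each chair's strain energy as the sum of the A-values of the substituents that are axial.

At 1,3 positions (parity same): cis → (e,e or a,a); trans → (a,e or e,a).
Best chair for cis: E = 0.00 kcal/mol; best chair for trans: E = 0.45 kcal/mol.
The cis isomer is lower by 0.45 kcal/mol.

cis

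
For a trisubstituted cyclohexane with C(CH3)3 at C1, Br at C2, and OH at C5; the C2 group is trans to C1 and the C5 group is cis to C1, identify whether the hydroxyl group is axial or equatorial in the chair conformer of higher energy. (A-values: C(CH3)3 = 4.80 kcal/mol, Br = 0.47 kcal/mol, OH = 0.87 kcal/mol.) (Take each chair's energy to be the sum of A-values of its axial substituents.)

Chair I (tert-butyl axial, bromo axial, hydroxyl axial): E = 6.14 kcal/mol.
Chair II (tert-butyl equatorial, bromo equatorial, hydroxyl equatorial): E = 0.00 kcal/mol.
Chair I is the less stable (higher-energy) conformer, and in that chair the hydroxyl group is axial.

axial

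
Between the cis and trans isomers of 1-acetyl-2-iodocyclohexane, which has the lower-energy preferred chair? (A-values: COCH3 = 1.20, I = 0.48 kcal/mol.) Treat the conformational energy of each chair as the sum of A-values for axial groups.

trans

At 1,2 positions (parity opposite): cis → (a,e or e,a); trans → (e,e or a,a).
Best chair for cis: E = 0.48 kcal/mol; best chair for trans: E = 0.00 kcal/mol.
The trans isomer is lower by 0.48 kcal/mol.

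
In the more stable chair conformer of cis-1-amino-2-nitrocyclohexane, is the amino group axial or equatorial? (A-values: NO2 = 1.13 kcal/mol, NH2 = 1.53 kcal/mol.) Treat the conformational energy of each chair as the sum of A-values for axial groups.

equatorial

C1 and C2 have opposite parity, so for the cis isomer the two substituents are one axial and one equatorial in each chair.
Chair I (nitro axial, amino equatorial): E = 1.13 kcal/mol.
Chair II (nitro equatorial, amino axial): E = 1.53 kcal/mol.
Chair I is the more stable (lower-energy) conformer, and in that chair the amino group is equatorial.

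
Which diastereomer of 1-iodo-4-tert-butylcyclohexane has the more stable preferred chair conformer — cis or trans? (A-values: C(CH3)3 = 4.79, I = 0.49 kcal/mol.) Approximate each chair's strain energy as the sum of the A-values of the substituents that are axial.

trans

At 1,4 positions (parity opposite): cis → (a,e or e,a); trans → (e,e or a,a).
Best chair for cis: E = 0.49 kcal/mol; best chair for trans: E = 0.00 kcal/mol.
The trans isomer is lower by 0.49 kcal/mol.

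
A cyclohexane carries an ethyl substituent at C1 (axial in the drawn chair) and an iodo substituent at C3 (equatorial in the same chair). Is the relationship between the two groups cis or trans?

C1 and C3 have the same parity, so their axial bonds point in the same direction.
With same-parity carbons, two substituents on the same face are both axial or both equatorial; opposite faces give one of each.
Here the groups are axial/equatorial → opposite face → trans.

trans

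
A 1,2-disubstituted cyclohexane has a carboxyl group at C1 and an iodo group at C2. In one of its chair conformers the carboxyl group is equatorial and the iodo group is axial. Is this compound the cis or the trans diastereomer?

C1 and C2 have opposite parity, so their axial bonds point in opposite directions.
With opposite-parity carbons, two substituents on the same face are one axial and one equatorial; opposite faces give both axial or both equatorial.
Here the groups are equatorial/axial → same face → cis.

cis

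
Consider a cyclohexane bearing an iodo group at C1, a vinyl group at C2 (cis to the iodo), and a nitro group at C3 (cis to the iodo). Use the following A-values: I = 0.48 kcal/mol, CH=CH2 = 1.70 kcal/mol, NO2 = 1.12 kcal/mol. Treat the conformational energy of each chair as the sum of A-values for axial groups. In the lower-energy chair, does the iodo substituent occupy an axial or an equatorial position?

Chair I (iodo axial, vinyl equatorial, nitro axial): E = 1.60 kcal/mol.
Chair II (iodo equatorial, vinyl axial, nitro equatorial): E = 1.70 kcal/mol.
Chair I is the more stable (lower-energy) conformer, and in that chair the iodo group is axial.

axial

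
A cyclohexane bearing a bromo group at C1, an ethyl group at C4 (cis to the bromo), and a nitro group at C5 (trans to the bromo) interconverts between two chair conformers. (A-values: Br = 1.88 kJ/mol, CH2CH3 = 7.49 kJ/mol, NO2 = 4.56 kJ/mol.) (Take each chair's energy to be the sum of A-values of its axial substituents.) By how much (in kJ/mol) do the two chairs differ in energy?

Chair I (bromo axial, ethyl equatorial, nitro equatorial): E = 1.88 kJ/mol.
Chair II (bromo equatorial, ethyl axial, nitro axial): E = 12.05 kJ/mol.
ΔE = 12.05 − 1.88 = 10.17 kJ/mol; chair I is more stable.

10.17 kJ/mol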